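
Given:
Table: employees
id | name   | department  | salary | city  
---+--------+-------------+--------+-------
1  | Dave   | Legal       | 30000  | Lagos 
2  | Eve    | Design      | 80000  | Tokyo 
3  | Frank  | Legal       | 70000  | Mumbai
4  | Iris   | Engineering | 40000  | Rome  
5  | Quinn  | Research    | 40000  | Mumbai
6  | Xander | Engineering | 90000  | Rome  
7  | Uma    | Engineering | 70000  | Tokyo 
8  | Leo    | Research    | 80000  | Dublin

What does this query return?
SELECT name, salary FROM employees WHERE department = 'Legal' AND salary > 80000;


Filtering: department = 'Legal' AND salary > 80000
Matching: 0 rows

Empty result set (0 rows)


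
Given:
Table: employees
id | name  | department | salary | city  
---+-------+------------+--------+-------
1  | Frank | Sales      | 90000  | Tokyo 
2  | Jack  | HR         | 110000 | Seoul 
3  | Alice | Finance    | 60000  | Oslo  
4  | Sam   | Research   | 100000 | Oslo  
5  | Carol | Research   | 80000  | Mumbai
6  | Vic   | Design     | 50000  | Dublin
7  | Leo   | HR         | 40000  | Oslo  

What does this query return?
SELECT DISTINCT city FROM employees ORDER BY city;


All 'city' values (row order): Tokyo, Seoul, Oslo, Oslo, Mumbai, Dublin, Oslo
Removing duplicates leaves 5 unique value(s).

5 values:
Dublin
Mumbai
Oslo
Seoul
Tokyo


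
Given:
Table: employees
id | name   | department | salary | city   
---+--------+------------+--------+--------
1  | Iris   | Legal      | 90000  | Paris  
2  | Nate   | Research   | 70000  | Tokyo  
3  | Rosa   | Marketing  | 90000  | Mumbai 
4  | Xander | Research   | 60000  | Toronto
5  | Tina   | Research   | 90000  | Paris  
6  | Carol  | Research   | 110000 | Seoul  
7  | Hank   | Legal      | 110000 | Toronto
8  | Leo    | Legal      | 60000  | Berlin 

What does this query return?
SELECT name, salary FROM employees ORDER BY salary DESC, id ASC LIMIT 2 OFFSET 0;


Sort by salary DESC (id ASC tiebreak), then skip 0 and take 2
Rows 1 through 2

2 rows:
Carol, 110000
Hank, 110000


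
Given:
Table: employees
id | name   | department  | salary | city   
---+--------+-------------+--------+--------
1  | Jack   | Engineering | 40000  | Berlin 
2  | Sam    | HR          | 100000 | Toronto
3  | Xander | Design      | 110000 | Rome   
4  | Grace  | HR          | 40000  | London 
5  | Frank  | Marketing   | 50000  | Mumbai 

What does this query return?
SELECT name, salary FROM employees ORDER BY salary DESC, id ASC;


Sorting by salary DESC, then id ASC for ties

5 rows:
Xander, 110000
Sam, 100000
Frank, 50000
Jack, 40000
Grace, 40000


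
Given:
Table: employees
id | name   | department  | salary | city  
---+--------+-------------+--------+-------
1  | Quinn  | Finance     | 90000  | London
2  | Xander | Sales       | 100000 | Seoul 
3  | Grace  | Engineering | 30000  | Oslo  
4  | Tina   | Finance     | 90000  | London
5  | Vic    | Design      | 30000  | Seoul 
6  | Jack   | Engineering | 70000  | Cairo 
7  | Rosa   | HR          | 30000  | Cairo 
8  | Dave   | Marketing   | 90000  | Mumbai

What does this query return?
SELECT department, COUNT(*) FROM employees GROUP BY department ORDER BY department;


Assigning each row to its department group:
  Quinn -> Finance
  Xander -> Sales
  Grace -> Engineering
  Tina -> Finance
  Vic -> Design
  Jack -> Engineering
  Rosa -> HR
  Dave -> Marketing


6 groups:
Design, 1
Engineering, 2
Finance, 2
HR, 1
Marketing, 1
Sales, 1


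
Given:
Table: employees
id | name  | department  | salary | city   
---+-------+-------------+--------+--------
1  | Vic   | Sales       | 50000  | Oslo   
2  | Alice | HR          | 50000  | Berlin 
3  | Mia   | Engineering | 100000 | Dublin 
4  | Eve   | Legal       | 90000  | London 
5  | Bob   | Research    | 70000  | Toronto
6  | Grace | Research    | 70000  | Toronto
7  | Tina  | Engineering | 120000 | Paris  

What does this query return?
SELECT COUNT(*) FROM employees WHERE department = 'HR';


Counting rows where department = 'HR'
  Alice -> MATCH


1


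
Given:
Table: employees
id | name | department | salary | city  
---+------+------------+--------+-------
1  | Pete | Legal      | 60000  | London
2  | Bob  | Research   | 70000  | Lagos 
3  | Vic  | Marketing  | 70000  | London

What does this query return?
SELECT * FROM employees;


SELECT * returns all 3 rows with all columns

3 rows:
1, Pete, Legal, 60000, London
2, Bob, Research, 70000, Lagos
3, Vic, Marketing, 70000, London


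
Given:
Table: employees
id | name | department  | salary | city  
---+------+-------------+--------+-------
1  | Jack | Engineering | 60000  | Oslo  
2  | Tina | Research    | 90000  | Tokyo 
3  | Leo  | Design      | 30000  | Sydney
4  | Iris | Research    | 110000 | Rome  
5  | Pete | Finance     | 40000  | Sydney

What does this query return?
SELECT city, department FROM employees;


Projecting columns: city, department

5 rows:
Oslo, Engineering
Tokyo, Research
Sydney, Design
Rome, Research
Sydney, Finance


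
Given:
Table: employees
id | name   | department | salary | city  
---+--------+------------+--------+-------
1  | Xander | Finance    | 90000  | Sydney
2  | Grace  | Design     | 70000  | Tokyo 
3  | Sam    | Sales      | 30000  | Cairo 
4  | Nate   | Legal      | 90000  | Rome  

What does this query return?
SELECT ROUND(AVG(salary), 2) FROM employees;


SUM(salary) = 280000
COUNT = 4
ROUND(AVG, 2) = ROUND(280000 / 4, 2) = 70000.0

70000.0


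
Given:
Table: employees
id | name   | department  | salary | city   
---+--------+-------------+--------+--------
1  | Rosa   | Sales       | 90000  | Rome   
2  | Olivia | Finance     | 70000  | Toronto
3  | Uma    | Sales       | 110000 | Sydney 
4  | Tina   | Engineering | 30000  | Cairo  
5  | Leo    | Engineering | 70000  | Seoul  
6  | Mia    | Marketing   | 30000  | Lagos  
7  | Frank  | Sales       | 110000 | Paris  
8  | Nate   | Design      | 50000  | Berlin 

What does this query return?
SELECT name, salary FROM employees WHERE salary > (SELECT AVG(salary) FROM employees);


Subquery: AVG(salary) = 70000.0
Filtering: salary > 70000.0
  Rosa (90000) -> MATCH
  Uma (110000) -> MATCH
  Frank (110000) -> MATCH


3 rows:
Rosa, 90000
Uma, 110000
Frank, 110000


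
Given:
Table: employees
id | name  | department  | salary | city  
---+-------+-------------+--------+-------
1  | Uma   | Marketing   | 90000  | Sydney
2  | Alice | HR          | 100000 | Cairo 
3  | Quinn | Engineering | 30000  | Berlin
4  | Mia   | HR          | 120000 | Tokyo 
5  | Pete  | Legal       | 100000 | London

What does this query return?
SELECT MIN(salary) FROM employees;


Salaries: 90000, 100000, 30000, 120000, 100000
MIN = 30000

30000


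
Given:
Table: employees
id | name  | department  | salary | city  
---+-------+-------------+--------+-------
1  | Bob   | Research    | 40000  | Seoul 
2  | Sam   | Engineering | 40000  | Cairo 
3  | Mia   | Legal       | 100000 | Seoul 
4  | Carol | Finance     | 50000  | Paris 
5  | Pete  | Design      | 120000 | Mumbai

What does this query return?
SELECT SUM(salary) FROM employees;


SUM(salary) = 40000 + 40000 + 100000 + 50000 + 120000 = 350000

350000


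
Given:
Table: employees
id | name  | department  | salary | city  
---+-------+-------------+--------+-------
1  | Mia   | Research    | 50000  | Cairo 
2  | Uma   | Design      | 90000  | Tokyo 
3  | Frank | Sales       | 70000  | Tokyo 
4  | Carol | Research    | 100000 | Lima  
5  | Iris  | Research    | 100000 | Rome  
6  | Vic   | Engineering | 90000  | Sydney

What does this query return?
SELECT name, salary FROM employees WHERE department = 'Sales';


Filtering: department = 'Sales'
Matching rows: 1

1 rows:
Frank, 70000


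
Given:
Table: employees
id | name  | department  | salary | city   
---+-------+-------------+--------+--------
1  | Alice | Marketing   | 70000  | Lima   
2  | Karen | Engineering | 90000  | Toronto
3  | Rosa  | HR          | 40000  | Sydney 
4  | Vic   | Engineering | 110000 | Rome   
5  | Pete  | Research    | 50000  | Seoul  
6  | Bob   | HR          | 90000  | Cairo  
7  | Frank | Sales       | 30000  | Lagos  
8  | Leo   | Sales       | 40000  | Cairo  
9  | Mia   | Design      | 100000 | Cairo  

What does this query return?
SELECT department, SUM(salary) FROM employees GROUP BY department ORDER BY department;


Summing salary within each department:
  Design: 100000 = 100000
  Engineering: 90000 + 110000 = 200000
  HR: 40000 + 90000 = 130000
  Marketing: 70000 = 70000
  Research: 50000 = 50000
  Sales: 30000 + 40000 = 70000


6 groups:
Design, 100000
Engineering, 200000
HR, 130000
Marketing, 70000
Research, 50000
Sales, 70000


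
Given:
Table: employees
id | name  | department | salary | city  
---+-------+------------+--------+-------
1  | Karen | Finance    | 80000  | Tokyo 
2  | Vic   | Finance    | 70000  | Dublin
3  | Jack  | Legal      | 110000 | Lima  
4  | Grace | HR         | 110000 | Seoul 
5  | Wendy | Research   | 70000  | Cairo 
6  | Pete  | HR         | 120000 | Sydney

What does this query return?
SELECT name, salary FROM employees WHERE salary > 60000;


Filtering: salary > 60000
Matching: 6 rows

6 rows:
Karen, 80000
Vic, 70000
Jack, 110000
Grace, 110000
Wendy, 70000
Pete, 120000


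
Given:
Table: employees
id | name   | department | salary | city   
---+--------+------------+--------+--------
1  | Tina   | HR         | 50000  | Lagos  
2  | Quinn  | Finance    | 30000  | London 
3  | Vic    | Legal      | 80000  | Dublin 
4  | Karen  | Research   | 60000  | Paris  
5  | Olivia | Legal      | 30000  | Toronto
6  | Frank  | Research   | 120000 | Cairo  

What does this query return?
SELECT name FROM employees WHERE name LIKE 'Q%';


LIKE 'Q%' matches names starting with 'Q'
Matching: 1

1 rows:
Quinn


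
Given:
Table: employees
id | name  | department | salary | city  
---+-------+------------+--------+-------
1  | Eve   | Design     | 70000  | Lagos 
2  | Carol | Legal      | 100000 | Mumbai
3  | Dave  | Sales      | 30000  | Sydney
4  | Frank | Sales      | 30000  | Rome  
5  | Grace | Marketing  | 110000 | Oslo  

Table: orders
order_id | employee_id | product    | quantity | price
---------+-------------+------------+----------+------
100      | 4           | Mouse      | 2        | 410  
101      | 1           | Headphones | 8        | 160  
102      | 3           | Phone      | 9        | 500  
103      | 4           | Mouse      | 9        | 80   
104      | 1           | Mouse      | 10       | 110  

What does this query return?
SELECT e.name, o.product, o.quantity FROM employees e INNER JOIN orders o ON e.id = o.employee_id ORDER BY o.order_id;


Joining employees.id = orders.employee_id:
  employee Frank (id=4) -> order Mouse
  employee Eve (id=1) -> order Headphones
  employee Dave (id=3) -> order Phone
  employee Frank (id=4) -> order Mouse
  employee Eve (id=1) -> order Mouse


5 rows:
Frank, Mouse, 2
Eve, Headphones, 8
Dave, Phone, 9
Frank, Mouse, 9
Eve, Mouse, 10


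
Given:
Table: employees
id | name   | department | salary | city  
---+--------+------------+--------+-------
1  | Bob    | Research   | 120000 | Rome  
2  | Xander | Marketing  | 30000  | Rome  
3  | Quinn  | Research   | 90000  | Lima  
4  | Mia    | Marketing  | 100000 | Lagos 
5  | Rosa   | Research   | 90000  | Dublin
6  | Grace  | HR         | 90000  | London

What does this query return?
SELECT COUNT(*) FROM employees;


COUNT(*) counts all rows

6


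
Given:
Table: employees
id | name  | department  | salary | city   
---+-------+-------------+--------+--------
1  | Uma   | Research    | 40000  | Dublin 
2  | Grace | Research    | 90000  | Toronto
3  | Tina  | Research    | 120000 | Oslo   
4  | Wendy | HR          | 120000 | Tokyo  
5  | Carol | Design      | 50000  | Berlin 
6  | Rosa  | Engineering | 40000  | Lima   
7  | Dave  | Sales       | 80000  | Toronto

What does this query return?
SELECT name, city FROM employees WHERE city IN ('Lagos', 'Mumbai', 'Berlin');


Filtering: city IN ('Lagos', 'Mumbai', 'Berlin')
Matching: 1 rows

1 rows:
Carol, Berlin


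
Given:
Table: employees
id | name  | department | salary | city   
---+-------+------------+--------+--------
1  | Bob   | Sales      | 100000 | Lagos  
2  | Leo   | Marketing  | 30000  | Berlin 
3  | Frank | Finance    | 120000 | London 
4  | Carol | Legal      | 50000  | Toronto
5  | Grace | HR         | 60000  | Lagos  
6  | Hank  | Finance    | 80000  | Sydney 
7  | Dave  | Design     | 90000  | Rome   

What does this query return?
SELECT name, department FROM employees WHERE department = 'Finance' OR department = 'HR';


Filtering: department = 'Finance' OR 'HR'
Matching: 3 rows

3 rows:
Frank, Finance
Grace, HR
Hank, Finance


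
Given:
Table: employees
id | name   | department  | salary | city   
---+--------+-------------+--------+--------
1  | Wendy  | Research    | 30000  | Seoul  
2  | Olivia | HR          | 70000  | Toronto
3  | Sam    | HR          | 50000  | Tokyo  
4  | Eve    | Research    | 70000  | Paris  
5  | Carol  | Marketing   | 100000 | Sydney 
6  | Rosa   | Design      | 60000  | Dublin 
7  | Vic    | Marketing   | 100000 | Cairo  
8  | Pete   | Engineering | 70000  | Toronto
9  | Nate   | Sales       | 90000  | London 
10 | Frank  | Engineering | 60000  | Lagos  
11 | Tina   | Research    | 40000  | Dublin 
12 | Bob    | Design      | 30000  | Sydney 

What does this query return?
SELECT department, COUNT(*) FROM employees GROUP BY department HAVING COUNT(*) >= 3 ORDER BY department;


Groups with count >= 3:
  Research: 3 -> PASS
  Design: 2 -> filtered out
  Engineering: 2 -> filtered out
  HR: 2 -> filtered out
  Marketing: 2 -> filtered out
  Sales: 1 -> filtered out


1 groups:
Research, 3


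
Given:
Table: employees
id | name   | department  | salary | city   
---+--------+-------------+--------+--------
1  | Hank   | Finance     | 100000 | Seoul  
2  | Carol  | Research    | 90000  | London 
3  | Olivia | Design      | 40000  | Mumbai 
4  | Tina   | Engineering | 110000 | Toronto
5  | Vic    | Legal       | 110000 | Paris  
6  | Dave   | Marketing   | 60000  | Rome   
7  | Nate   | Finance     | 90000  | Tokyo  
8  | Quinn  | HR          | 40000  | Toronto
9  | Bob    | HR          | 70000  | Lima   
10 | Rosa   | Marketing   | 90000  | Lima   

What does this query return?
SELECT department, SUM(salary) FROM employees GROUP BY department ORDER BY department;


Summing salary within each department:
  Design: 40000 = 40000
  Engineering: 110000 = 110000
  Finance: 100000 + 90000 = 190000
  HR: 40000 + 70000 = 110000
  Legal: 110000 = 110000
  Marketing: 60000 + 90000 = 150000
  Research: 90000 = 90000


7 groups:
Design, 40000
Engineering, 110000
Finance, 190000
HR, 110000
Legal, 110000
Marketing, 150000
Research, 90000


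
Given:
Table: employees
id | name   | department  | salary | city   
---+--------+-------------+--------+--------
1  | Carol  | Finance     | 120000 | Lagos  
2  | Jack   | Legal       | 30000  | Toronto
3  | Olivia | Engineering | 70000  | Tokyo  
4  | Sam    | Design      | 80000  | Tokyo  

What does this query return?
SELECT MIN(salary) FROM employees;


Salaries: 120000, 30000, 70000, 80000
MIN = 30000

30000


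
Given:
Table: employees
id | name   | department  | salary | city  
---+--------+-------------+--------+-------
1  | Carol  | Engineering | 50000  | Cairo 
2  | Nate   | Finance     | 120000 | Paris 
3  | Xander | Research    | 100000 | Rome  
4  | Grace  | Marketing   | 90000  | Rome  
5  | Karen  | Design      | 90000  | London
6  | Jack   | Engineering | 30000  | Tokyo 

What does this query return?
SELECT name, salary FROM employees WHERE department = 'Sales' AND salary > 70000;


Filtering: department = 'Sales' AND salary > 70000
Matching: 0 rows

Empty result set (0 rows)


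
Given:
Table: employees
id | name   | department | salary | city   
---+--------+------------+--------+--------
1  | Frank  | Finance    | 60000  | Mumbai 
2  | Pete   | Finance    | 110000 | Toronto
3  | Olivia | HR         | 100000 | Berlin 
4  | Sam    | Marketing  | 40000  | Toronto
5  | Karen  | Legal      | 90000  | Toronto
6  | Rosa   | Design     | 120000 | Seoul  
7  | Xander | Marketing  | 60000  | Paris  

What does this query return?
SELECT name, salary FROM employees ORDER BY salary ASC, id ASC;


Sorting by salary ASC, then id ASC for ties

7 rows:
Sam, 40000
Frank, 60000
Xander, 60000
Karen, 90000
Olivia, 100000
Pete, 110000
Rosa, 120000


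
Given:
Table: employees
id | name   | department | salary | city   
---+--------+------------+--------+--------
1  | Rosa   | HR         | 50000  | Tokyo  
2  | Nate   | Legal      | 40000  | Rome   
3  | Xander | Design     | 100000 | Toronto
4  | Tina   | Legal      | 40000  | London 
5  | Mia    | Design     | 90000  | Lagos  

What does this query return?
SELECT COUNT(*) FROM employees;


COUNT(*) counts all rows

5


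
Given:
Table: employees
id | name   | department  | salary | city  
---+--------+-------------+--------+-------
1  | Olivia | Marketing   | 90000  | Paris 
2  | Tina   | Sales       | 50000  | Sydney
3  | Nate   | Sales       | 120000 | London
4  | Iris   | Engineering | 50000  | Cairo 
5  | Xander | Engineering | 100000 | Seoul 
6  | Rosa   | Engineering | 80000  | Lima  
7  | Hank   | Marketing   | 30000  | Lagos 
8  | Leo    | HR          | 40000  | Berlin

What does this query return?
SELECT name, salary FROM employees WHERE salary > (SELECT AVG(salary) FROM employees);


Subquery: AVG(salary) = 70000.0
Filtering: salary > 70000.0
  Olivia (90000) -> MATCH
  Nate (120000) -> MATCH
  Xander (100000) -> MATCH
  Rosa (80000) -> MATCH


4 rows:
Olivia, 90000
Nate, 120000
Xander, 100000
Rosa, 80000


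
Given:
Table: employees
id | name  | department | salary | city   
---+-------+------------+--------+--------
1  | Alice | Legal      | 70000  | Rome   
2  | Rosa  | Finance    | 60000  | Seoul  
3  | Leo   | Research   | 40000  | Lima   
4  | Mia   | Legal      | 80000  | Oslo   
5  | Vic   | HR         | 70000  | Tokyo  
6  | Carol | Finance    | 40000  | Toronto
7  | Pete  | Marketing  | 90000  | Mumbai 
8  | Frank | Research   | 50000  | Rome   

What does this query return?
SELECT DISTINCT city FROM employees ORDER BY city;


All 'city' values (row order): Rome, Seoul, Lima, Oslo, Tokyo, Toronto, Mumbai, Rome
Removing duplicates leaves 7 unique value(s).

7 values:
Lima
Mumbai
Oslo
Rome
Seoul
Tokyo
Toronto


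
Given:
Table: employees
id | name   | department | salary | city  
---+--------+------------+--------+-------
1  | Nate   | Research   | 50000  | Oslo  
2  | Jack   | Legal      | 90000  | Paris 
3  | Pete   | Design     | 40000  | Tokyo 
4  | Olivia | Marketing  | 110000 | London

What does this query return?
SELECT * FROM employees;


SELECT * returns all 4 rows with all columns

4 rows:
1, Nate, Research, 50000, Oslo
2, Jack, Legal, 90000, Paris
3, Pete, Design, 40000, Tokyo
4, Olivia, Marketing, 110000, London


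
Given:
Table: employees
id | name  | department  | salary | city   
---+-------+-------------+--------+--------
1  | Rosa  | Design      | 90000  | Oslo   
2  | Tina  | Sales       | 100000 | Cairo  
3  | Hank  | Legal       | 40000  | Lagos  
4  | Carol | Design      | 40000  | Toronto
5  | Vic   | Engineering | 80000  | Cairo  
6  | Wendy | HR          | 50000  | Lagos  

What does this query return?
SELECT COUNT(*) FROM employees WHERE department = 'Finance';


Counting rows where department = 'Finance'


0


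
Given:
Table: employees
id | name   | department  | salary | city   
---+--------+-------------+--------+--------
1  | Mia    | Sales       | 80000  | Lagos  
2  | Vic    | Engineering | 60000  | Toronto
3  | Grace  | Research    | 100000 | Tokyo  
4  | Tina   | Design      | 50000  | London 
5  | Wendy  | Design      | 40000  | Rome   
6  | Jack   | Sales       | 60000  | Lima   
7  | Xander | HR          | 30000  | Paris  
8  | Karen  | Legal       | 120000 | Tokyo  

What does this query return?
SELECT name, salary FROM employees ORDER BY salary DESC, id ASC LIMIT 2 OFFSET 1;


Sort by salary DESC (id ASC tiebreak), then skip 1 and take 2
Rows 2 through 3

2 rows:
Grace, 100000
Mia, 80000


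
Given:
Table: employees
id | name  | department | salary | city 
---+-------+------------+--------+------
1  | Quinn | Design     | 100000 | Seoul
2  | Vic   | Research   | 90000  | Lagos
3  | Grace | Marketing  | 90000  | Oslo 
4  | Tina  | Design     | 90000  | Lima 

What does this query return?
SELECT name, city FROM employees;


Projecting columns: name, city

4 rows:
Quinn, Seoul
Vic, Lagos
Grace, Oslo
Tina, Lima


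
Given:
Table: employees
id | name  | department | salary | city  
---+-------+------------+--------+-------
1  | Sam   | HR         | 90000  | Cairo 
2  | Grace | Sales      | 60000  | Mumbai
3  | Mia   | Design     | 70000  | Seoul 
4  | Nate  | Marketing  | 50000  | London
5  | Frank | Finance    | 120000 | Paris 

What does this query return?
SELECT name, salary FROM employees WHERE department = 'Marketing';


Filtering: department = 'Marketing'
Matching rows: 1

1 rows:
Nate, 50000


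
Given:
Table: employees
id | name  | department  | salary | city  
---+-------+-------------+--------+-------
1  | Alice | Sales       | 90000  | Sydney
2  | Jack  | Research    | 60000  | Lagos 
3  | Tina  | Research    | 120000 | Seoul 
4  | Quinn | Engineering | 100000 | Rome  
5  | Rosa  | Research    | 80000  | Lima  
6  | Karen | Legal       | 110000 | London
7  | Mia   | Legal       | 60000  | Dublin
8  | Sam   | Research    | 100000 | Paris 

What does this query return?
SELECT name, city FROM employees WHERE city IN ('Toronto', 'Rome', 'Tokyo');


Filtering: city IN ('Toronto', 'Rome', 'Tokyo')
Matching: 1 rows

1 rows:
Quinn, Rome


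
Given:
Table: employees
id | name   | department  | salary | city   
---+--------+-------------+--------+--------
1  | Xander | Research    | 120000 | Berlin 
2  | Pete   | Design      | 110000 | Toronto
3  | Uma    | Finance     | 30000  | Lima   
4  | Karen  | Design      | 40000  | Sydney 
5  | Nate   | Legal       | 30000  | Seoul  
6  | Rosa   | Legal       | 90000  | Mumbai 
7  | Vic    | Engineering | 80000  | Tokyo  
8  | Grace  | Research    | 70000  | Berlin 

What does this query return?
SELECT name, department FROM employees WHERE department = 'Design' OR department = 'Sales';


Filtering: department = 'Design' OR 'Sales'
Matching: 2 rows

2 rows:
Pete, Design
Karen, Design


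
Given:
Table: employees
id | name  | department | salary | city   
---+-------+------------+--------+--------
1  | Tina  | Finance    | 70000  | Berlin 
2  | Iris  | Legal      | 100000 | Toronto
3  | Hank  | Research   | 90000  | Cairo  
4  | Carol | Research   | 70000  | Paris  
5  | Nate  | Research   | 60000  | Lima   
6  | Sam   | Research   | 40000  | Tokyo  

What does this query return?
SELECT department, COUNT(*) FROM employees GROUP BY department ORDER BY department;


Assigning each row to its department group:
  Tina -> Finance
  Iris -> Legal
  Hank -> Research
  Carol -> Research
  Nate -> Research
  Sam -> Research


3 groups:
Finance, 1
Legal, 1
Research, 4


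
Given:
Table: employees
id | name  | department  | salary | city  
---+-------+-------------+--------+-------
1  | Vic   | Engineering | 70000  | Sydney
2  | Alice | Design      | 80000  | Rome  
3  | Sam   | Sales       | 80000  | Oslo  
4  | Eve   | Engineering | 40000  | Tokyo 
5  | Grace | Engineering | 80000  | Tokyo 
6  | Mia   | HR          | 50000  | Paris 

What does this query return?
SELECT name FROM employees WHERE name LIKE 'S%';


LIKE 'S%' matches names starting with 'S'
Matching: 1

1 rows:
Sam


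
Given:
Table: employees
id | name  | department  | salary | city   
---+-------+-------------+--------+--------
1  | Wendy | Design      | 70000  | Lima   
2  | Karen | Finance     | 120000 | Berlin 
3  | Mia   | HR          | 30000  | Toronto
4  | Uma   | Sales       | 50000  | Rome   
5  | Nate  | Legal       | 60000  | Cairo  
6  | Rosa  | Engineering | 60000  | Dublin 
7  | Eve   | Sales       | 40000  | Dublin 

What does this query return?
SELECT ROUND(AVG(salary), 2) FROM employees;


SUM(salary) = 430000
COUNT = 7
ROUND(AVG, 2) = ROUND(430000 / 7, 2) = 61428.57

61428.57


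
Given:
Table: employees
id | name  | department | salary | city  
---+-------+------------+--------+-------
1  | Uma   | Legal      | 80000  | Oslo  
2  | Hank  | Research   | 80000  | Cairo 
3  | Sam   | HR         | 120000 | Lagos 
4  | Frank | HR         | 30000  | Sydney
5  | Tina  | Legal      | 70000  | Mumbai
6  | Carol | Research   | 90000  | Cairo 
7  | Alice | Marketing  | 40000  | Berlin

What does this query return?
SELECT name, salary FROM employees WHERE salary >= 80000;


Filtering: salary >= 80000
Matching: 4 rows

4 rows:
Uma, 80000
Hank, 80000
Sam, 120000
Carol, 90000


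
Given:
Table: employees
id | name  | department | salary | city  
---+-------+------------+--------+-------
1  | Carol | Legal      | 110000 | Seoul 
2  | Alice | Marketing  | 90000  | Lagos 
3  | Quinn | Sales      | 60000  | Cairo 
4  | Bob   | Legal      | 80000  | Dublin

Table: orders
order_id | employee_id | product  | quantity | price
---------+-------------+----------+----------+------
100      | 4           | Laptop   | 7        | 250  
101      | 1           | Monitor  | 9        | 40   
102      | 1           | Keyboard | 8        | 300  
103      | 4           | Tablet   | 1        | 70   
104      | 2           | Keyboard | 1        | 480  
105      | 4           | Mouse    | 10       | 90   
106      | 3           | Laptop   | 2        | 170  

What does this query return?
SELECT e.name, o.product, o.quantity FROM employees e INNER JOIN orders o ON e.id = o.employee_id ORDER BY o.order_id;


Joining employees.id = orders.employee_id:
  employee Bob (id=4) -> order Laptop
  employee Carol (id=1) -> order Monitor
  employee Carol (id=1) -> order Keyboard
  employee Bob (id=4) -> order Tablet
  employee Alice (id=2) -> order Keyboard
  employee Bob (id=4) -> order Mouse
  employee Quinn (id=3) -> order Laptop


7 rows:
Bob, Laptop, 7
Carol, Monitor, 9
Carol, Keyboard, 8
Bob, Tablet, 1
Alice, Keyboard, 1
Bob, Mouse, 10
Quinn, Laptop, 2


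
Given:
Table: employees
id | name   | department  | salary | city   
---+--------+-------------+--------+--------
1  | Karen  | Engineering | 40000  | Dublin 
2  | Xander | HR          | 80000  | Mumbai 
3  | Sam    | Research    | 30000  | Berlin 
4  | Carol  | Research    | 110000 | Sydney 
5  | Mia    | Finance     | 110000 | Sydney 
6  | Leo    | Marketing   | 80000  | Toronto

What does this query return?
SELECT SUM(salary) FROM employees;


SUM(salary) = 40000 + 80000 + 30000 + 110000 + 110000 + 80000 = 450000

450000


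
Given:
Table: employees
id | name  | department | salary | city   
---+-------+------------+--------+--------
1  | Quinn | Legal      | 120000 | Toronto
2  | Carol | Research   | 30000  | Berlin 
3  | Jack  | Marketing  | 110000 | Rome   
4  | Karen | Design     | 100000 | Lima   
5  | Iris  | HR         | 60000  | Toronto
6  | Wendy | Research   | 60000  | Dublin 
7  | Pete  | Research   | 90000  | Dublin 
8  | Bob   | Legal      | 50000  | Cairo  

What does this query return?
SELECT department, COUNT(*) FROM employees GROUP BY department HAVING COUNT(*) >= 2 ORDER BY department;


Groups with count >= 2:
  Legal: 2 -> PASS
  Research: 3 -> PASS
  Design: 1 -> filtered out
  HR: 1 -> filtered out
  Marketing: 1 -> filtered out


2 groups:
Legal, 2
Research, 3


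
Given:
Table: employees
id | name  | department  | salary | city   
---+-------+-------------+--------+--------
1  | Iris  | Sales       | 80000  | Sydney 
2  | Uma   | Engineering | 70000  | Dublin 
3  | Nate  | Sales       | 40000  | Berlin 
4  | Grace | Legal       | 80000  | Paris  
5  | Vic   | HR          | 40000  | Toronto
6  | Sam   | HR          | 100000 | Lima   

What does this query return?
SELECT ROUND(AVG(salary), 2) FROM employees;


SUM(salary) = 410000
COUNT = 6
ROUND(AVG, 2) = ROUND(410000 / 6, 2) = 68333.33

68333.33


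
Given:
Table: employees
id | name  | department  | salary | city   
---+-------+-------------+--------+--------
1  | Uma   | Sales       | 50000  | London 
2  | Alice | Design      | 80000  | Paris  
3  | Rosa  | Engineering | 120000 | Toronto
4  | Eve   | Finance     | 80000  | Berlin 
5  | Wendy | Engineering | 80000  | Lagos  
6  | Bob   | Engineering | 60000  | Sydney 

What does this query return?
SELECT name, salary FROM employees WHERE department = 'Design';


Filtering: department = 'Design'
Matching rows: 1

1 rows:
Alice, 80000


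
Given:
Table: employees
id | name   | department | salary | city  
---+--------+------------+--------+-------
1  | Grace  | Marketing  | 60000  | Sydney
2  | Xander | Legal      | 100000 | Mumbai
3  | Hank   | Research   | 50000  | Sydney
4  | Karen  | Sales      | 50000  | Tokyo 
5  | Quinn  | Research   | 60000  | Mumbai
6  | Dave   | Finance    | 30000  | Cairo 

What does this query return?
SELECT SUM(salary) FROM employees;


SUM(salary) = 60000 + 100000 + 50000 + 50000 + 60000 + 30000 = 350000

350000


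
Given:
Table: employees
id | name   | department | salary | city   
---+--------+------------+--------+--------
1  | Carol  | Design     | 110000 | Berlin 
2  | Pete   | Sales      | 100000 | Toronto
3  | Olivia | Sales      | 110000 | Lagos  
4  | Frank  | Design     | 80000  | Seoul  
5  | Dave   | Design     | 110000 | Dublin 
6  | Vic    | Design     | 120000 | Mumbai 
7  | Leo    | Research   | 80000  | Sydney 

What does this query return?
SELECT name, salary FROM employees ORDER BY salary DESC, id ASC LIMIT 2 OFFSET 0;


Sort by salary DESC (id ASC tiebreak), then skip 0 and take 2
Rows 1 through 2

2 rows:
Vic, 120000
Carol, 110000


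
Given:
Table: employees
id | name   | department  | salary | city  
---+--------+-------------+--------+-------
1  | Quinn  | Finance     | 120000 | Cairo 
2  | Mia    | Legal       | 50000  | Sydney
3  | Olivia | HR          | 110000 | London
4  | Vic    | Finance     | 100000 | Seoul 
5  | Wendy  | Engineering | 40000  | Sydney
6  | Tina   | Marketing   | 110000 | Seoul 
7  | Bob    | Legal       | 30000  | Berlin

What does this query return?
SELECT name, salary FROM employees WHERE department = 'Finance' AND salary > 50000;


Filtering: department = 'Finance' AND salary > 50000
Matching: 2 rows

2 rows:
Quinn, 120000
Vic, 100000


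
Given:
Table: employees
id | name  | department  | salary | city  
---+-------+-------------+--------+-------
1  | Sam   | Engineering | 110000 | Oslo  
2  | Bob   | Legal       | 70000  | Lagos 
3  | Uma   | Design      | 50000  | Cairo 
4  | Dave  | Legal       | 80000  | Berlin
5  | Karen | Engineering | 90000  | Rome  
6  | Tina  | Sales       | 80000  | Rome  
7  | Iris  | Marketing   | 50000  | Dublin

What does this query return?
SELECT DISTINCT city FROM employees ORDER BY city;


All 'city' values (row order): Oslo, Lagos, Cairo, Berlin, Rome, Rome, Dublin
Removing duplicates leaves 6 unique value(s).

6 values:
Berlin
Cairo
Dublin
Lagos
Oslo
Rome


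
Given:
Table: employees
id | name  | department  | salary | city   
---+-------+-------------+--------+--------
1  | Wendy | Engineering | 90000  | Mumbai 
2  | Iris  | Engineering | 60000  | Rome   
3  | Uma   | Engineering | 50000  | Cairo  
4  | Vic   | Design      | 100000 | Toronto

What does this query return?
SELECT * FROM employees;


SELECT * returns all 4 rows with all columns

4 rows:
1, Wendy, Engineering, 90000, Mumbai
2, Iris, Engineering, 60000, Rome
3, Uma, Engineering, 50000, Cairo
4, Vic, Design, 100000, Toronto


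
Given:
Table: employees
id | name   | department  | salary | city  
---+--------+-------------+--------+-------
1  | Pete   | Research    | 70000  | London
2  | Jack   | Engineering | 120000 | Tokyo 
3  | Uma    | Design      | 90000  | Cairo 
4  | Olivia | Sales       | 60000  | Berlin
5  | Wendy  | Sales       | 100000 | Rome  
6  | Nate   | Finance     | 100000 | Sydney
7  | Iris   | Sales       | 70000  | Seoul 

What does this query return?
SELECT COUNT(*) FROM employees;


COUNT(*) counts all rows

7


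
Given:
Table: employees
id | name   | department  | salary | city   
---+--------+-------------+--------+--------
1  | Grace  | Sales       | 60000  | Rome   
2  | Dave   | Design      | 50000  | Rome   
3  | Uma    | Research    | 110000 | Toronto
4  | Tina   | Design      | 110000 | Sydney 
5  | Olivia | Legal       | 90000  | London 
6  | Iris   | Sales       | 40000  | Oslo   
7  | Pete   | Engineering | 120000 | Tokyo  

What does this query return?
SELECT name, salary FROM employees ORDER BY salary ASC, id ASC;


Sorting by salary ASC, then id ASC for ties

7 rows:
Iris, 40000
Dave, 50000
Grace, 60000
Olivia, 90000
Uma, 110000
Tina, 110000
Pete, 120000


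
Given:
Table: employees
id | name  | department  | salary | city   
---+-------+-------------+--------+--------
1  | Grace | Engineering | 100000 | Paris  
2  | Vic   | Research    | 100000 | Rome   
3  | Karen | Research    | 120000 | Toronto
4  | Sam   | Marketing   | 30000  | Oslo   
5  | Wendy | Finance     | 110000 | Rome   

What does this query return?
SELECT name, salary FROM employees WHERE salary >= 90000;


Filtering: salary >= 90000
Matching: 4 rows

4 rows:
Grace, 100000
Vic, 100000
Karen, 120000
Wendy, 110000


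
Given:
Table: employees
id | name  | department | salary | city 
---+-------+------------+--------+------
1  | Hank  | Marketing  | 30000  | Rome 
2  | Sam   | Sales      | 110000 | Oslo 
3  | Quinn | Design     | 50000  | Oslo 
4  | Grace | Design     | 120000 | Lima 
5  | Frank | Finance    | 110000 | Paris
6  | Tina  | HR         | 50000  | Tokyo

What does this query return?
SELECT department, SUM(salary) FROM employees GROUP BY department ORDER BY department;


Summing salary within each department:
  Design: 50000 + 120000 = 170000
  Finance: 110000 = 110000
  HR: 50000 = 50000
  Marketing: 30000 = 30000
  Sales: 110000 = 110000


5 groups:
Design, 170000
Finance, 110000
HR, 50000
Marketing, 30000
Sales, 110000


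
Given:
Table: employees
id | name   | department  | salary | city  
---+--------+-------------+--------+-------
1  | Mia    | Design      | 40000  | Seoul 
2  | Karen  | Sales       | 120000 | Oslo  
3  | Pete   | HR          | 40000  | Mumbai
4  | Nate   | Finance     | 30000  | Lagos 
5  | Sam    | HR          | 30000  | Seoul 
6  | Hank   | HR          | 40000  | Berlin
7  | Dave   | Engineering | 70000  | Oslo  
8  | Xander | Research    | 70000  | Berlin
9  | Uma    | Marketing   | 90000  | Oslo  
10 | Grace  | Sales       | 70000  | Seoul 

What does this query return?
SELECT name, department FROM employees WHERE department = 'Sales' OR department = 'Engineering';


Filtering: department = 'Sales' OR 'Engineering'
Matching: 3 rows

3 rows:
Karen, Sales
Dave, Engineering
Grace, Sales


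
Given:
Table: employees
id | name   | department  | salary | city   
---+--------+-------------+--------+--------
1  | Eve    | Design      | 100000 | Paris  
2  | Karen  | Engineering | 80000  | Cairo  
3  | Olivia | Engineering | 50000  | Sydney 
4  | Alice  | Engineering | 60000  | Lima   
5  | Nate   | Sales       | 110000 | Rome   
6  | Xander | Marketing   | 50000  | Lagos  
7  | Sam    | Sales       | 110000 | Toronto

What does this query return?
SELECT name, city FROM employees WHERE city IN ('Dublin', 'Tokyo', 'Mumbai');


Filtering: city IN ('Dublin', 'Tokyo', 'Mumbai')
Matching: 0 rows

Empty result set (0 rows)


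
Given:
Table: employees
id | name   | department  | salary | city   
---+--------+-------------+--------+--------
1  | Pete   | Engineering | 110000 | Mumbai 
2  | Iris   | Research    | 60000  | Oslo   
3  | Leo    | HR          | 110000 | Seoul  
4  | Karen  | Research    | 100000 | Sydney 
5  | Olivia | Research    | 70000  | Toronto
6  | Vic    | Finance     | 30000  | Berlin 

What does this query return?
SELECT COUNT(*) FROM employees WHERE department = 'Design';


Counting rows where department = 'Design'


0


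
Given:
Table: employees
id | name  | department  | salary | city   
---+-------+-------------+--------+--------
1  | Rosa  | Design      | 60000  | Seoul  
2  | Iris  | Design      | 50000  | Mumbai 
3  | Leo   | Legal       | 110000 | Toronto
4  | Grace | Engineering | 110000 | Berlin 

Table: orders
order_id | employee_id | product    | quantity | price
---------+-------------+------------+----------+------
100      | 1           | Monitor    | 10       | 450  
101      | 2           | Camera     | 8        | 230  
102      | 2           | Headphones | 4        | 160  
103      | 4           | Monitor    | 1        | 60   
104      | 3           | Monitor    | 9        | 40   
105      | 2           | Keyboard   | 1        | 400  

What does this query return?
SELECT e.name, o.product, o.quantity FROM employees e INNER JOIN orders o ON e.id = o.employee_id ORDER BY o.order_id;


Joining employees.id = orders.employee_id:
  employee Rosa (id=1) -> order Monitor
  employee Iris (id=2) -> order Camera
  employee Iris (id=2) -> order Headphones
  employee Grace (id=4) -> order Monitor
  employee Leo (id=3) -> order Monitor
  employee Iris (id=2) -> order Keyboard


6 rows:
Rosa, Monitor, 10
Iris, Camera, 8
Iris, Headphones, 4
Grace, Monitor, 1
Leo, Monitor, 9
Iris, Keyboard, 1


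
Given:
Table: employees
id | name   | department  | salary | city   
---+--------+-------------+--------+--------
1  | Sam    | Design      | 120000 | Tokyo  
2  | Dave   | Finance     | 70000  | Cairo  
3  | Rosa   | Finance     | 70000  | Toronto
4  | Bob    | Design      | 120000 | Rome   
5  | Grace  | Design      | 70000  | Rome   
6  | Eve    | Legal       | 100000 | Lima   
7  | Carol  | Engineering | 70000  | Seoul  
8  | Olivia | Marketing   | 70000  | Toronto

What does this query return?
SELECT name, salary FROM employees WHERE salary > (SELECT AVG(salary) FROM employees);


Subquery: AVG(salary) = 86250.0
Filtering: salary > 86250.0
  Sam (120000) -> MATCH
  Bob (120000) -> MATCH
  Eve (100000) -> MATCH


3 rows:
Sam, 120000
Bob, 120000
Eve, 100000


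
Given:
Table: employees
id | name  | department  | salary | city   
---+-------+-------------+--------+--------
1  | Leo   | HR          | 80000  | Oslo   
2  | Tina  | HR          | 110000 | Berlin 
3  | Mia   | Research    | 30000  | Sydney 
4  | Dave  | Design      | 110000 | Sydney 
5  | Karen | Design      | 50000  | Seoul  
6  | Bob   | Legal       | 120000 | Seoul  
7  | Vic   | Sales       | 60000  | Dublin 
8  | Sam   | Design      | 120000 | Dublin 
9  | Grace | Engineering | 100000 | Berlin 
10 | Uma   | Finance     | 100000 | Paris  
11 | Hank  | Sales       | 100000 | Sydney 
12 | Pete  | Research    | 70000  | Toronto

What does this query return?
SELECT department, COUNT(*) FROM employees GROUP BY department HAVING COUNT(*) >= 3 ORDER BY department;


Groups with count >= 3:
  Design: 3 -> PASS
  Engineering: 1 -> filtered out
  Finance: 1 -> filtered out
  HR: 2 -> filtered out
  Legal: 1 -> filtered out
  Research: 2 -> filtered out
  Sales: 2 -> filtered out


1 groups:
Design, 3


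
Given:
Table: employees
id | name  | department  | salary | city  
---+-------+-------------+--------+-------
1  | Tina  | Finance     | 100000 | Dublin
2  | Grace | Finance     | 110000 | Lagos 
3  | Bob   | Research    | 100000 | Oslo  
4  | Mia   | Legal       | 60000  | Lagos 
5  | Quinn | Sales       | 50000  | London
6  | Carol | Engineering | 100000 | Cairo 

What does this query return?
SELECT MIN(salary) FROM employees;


Salaries: 100000, 110000, 100000, 60000, 50000, 100000
MIN = 50000

50000


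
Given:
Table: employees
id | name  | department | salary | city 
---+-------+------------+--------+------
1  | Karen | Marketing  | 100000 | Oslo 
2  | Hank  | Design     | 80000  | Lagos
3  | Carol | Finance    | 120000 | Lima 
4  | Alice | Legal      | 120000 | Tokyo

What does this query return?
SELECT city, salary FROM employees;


Projecting columns: city, salary

4 rows:
Oslo, 100000
Lagos, 80000
Lima, 120000
Tokyo, 120000


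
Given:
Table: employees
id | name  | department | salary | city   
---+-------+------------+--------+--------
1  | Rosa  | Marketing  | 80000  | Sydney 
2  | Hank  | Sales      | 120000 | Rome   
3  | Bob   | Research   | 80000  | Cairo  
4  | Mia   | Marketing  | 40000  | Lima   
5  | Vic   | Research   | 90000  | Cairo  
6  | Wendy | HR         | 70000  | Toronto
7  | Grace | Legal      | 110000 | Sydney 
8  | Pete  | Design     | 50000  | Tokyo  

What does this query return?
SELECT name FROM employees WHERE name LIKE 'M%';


LIKE 'M%' matches names starting with 'M'
Matching: 1

1 rows:
Mia
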